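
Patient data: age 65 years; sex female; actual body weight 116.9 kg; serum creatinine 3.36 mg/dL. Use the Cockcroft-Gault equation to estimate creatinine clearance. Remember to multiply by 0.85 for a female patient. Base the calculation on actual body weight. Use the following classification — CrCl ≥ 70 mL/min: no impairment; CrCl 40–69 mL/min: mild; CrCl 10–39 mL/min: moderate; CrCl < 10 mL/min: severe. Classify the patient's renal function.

CrCl = (140 − 65) × 116.9 / (72 × 3.36) × 0.85 = 8767.5 / 241.92 × 0.85 ≈ 30.8 mL/min
31 mL/min falls in the 'moderate' range.

moderate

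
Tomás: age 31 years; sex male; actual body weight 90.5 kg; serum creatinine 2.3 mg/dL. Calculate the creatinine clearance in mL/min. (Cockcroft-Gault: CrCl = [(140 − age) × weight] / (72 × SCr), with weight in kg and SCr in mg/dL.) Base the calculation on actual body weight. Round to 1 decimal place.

59.6 mL/min

CrCl = (140 − 31) × 90.5 / (72 × 2.3) = 9864.5 / 165.60 ≈ 59.6 mL/min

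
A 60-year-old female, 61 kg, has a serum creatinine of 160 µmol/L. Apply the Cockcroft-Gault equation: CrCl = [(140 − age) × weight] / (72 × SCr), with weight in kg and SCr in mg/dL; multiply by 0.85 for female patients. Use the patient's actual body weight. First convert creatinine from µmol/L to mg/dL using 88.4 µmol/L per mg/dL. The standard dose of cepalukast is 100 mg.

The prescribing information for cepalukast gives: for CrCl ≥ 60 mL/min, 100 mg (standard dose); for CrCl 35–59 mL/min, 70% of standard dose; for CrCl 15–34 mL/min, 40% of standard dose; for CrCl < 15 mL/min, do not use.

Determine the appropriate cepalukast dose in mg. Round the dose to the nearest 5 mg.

SCr = 160 / 88.4 = 1.81 mg/dL
CrCl = (140 − 60) × 61 / (72 × 1.81) × 0.85 = 4880.0 / 130.32 × 0.85 ≈ 31.8 mL/min
CrCl ≈ 32 mL/min → bracket 15–34 mL/min.
40% of 100 mg = 40 mg

40 mg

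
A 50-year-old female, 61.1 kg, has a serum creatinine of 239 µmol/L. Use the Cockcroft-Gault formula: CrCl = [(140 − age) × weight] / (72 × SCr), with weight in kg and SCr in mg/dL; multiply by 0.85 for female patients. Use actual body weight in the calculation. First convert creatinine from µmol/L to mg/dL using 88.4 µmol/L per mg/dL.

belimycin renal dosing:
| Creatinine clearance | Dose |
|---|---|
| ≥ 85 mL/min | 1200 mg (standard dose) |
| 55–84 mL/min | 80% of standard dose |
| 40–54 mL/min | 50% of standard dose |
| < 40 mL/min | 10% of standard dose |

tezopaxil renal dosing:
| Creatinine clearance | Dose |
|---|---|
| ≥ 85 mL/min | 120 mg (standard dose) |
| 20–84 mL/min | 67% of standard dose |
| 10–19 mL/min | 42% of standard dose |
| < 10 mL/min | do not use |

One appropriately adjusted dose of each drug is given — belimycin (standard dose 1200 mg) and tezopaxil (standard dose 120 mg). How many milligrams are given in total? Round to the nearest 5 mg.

SCr = 239 / 88.4 = 2.704 mg/dL
CrCl = (140 − 50) × 61.1 / (72 × 2.704) × 0.85 = 5499.0 / 194.69 × 0.85 ≈ 24.0 mL/min
CrCl ≈ 24 mL/min.
belimycin: < 40 mL/min → 10% of 1200 mg = 120 mg.
tezopaxil: 20–84 mL/min → 67% of 120 mg = 80.4 mg.
Total = 120 + 80.4 = 200.4 mg.

200 mg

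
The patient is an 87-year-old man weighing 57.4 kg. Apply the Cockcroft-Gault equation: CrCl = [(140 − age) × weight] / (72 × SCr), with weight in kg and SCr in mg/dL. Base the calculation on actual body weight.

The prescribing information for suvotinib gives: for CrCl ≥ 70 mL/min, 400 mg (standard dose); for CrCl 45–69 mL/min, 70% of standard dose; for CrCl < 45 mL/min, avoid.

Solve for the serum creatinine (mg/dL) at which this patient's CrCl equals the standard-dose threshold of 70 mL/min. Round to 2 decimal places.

Standard dose requires CrCl ≥ 70 mL/min.
Set (140 − 87) × 57.4 / (72 × SCr) = 70
SCr = (140 − 87) × 57.4 / (72 × 70) = 0.604 mg/dL

0.60 mg/dL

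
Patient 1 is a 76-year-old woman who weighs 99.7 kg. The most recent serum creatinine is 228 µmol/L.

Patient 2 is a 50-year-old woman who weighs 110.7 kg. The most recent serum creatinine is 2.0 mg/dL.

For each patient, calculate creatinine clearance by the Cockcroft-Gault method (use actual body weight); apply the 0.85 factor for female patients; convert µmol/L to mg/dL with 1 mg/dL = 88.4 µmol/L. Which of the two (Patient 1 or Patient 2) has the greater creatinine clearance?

Patient 1: SCr = 228 / 88.4 = 2.579 mg/dL
Patient 1: CrCl = (140 − 76) × 99.7 / (72 × 2.579) × 0.85 = 6380.8 / 185.69 × 0.85 ≈ 29.2 mL/min
Patient 2: CrCl = (140 − 50) × 110.7 / (72 × 2) × 0.85 = 9963.0 / 144.00 × 0.85 ≈ 58.8 mL/min
29.2 vs 58.8 mL/min → Patient 2 is higher.

Patient 2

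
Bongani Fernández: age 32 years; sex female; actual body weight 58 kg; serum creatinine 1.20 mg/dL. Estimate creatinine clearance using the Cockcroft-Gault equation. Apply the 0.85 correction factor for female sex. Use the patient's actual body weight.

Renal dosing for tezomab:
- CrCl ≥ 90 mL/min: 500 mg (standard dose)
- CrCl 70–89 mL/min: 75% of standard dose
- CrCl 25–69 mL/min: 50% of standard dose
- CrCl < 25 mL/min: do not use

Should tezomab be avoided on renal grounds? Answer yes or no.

CrCl = (140 − 32) × 58 / (72 × 1.2) × 0.85 = 6264.0 / 86.40 × 0.85 ≈ 61.6 mL/min
CrCl ≈ 62 mL/min, which is ≥ 25 mL/min.

no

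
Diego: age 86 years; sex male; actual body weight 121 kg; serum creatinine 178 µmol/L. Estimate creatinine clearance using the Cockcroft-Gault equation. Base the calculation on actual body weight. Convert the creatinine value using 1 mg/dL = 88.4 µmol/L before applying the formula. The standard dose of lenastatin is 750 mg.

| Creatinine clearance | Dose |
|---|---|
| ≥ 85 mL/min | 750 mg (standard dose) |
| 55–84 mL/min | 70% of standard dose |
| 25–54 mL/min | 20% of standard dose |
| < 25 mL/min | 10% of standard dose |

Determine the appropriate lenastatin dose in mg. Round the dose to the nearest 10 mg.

SCr = 178 / 88.4 = 2.014 mg/dL
CrCl = (140 − 86) × 121 / (72 × 2.014) = 6534.0 / 145.01 ≈ 45.1 mL/min
CrCl ≈ 45 mL/min → bracket 25–54 mL/min.
20% of 750 mg = 150 mg

150 mg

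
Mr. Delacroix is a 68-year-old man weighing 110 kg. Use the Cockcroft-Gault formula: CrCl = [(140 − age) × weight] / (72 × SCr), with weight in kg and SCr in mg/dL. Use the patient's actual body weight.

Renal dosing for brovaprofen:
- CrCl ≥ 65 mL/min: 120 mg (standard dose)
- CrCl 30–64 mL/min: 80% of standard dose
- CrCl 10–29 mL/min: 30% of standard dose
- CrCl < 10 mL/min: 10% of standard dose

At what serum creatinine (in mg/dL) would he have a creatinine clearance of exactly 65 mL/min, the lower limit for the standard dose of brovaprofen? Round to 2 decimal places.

1.69 mg/dL

Standard dose requires CrCl ≥ 65 mL/min.
Set (140 − 68) × 110 / (72 × SCr) = 65
SCr = (140 − 68) × 110 / (72 × 65) = 1.692 mg/dL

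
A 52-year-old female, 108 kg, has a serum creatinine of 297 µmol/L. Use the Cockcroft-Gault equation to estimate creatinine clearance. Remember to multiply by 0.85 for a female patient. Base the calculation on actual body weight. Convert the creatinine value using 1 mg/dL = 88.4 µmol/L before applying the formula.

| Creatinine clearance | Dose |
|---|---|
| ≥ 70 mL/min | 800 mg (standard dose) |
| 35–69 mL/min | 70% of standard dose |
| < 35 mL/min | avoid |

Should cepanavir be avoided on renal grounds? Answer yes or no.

SCr = 297 / 88.4 = 3.36 mg/dL
CrCl = (140 − 52) × 108 / (72 × 3.36) × 0.85 = 9504.0 / 241.92 × 0.85 ≈ 33.4 mL/min
CrCl ≈ 33 mL/min, which is < 35 mL/min.

yes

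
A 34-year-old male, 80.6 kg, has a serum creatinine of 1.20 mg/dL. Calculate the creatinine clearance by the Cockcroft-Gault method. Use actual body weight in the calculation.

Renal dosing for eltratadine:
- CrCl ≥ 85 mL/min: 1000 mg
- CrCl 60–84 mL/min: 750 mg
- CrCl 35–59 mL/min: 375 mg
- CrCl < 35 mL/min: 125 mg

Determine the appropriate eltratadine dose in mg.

CrCl = (140 − 34) × 80.6 / (72 × 1.2) = 8543.6 / 86.40 ≈ 98.9 mL/min
CrCl ≈ 99 mL/min → bracket ≥ 85 mL/min.
Dose for this bracket: 1000 mg.

1000 mg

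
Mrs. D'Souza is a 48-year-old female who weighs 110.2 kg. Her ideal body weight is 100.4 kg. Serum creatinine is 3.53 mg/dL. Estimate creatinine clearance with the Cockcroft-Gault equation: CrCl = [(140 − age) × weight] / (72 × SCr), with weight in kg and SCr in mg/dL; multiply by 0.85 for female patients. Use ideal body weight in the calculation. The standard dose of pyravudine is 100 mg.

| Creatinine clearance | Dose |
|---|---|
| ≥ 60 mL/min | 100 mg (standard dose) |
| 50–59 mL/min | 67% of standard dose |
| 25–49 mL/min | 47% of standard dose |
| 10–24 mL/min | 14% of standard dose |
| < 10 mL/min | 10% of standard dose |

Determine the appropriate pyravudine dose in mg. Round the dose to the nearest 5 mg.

CrCl = (140 − 48) × 100.4 / (72 × 3.53) × 0.85 = 9236.8 / 254.16 × 0.85 ≈ 30.9 mL/min
CrCl ≈ 31 mL/min → bracket 25–49 mL/min.
47% of 100 mg = 47 mg → 45 mg

45 mg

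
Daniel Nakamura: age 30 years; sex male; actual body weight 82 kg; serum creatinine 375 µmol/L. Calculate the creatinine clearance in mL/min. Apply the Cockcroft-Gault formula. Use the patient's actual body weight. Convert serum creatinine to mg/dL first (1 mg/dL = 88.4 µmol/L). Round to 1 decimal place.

SCr = 375 / 88.4 = 4.242 mg/dL
CrCl = (140 − 30) × 82 / (72 × 4.242) = 9020.0 / 305.42 ≈ 29.5 mL/min

29.5 mL/min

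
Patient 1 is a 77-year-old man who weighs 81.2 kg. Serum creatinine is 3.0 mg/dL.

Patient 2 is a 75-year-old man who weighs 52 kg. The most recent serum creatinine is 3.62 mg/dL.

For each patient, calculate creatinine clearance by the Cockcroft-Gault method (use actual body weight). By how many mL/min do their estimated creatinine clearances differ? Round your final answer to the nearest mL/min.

11 mL/min

Patient 1: CrCl = (140 − 77) × 81.2 / (72 × 3) = 5115.6 / 216.00 ≈ 23.7 mL/min
Patient 2: CrCl = (140 − 75) × 52 / (72 × 3.62) = 3380.0 / 260.64 ≈ 13.0 mL/min
|23.7 − 13.0| = 10.7 mL/min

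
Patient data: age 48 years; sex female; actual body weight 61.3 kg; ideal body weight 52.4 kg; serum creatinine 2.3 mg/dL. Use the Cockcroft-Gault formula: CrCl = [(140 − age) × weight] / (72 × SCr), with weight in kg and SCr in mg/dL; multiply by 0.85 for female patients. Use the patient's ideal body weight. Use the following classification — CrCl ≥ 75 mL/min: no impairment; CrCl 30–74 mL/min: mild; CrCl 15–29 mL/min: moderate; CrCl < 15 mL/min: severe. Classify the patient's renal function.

moderate

CrCl = (140 − 48) × 52.4 / (72 × 2.3) × 0.85 = 4820.8 / 165.60 × 0.85 ≈ 24.7 mL/min
25 mL/min falls in the 'moderate' range.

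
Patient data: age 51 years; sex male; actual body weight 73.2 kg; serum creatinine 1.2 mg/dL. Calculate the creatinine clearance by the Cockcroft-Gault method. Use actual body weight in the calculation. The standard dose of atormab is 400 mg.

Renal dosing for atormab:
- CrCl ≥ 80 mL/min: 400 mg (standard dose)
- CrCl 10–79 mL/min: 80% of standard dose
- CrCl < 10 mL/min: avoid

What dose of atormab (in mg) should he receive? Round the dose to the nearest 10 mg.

CrCl = (140 − 51) × 73.2 / (72 × 1.2) = 6514.8 / 86.40 ≈ 75.4 mL/min
CrCl ≈ 75 mL/min → bracket 10–79 mL/min.
80% of 400 mg = 320 mg

320 mg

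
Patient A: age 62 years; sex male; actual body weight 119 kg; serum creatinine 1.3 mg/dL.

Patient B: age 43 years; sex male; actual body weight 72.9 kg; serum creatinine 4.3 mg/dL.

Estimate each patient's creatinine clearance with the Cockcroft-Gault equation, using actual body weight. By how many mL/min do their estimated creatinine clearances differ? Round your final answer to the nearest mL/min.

76 mL/min

Patient A: CrCl = (140 − 62) × 119 / (72 × 1.3) = 9282.0 / 93.60 ≈ 99.2 mL/min
Patient B: CrCl = (140 − 43) × 72.9 / (72 × 4.3) = 7071.3 / 309.60 ≈ 22.8 mL/min
|99.2 − 22.8| = 76.4 mL/min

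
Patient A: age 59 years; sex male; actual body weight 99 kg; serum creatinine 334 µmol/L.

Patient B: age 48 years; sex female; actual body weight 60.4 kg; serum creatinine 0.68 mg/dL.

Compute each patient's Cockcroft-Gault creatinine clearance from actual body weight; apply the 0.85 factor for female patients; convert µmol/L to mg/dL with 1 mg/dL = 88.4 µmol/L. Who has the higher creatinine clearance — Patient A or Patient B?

Patient B

Patient A: SCr = 334 / 88.4 = 3.778 mg/dL
Patient A: CrCl = (140 − 59) × 99 / (72 × 3.778) = 8019.0 / 272.02 ≈ 29.5 mL/min
Patient B: CrCl = (140 − 48) × 60.4 / (72 × 0.68) × 0.85 = 5556.8 / 48.96 × 0.85 ≈ 96.5 mL/min
29.5 vs 96.5 mL/min → Patient B is higher.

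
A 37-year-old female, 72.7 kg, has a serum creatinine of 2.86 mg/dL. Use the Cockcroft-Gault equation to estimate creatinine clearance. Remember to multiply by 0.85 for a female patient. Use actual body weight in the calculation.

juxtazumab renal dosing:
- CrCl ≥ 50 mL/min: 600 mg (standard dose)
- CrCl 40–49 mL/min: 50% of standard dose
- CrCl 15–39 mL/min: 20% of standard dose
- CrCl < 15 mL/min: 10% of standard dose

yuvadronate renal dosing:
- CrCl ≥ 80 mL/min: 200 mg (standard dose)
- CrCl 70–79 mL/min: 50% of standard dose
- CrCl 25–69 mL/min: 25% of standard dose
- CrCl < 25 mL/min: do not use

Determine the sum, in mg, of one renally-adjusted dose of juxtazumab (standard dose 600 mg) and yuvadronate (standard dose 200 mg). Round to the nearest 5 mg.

CrCl = (140 − 37) × 72.7 / (72 × 2.86) × 0.85 = 7488.1 / 205.92 × 0.85 ≈ 30.9 mL/min
CrCl ≈ 31 mL/min.
juxtazumab: 15–39 mL/min → 20% of 600 mg = 120 mg.
yuvadronate: 25–69 mL/min → 25% of 200 mg = 50 mg.
Total = 120 + 50 = 170 mg.

170 mg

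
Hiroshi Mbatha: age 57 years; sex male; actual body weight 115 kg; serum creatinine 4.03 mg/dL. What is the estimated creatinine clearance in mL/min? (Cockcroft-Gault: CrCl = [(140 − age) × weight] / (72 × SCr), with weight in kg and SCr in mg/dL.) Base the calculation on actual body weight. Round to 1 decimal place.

CrCl = (140 − 57) × 115 / (72 × 4.03) = 9545.0 / 290.16 ≈ 32.9 mL/min

32.9 mL/min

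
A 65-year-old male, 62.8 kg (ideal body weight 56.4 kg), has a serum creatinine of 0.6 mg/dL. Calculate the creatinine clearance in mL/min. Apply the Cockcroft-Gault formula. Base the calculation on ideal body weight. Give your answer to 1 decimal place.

97.9 mL/min

CrCl = (140 − 65) × 56.4 / (72 × 0.6) = 4230.0 / 43.20 ≈ 97.9 mL/min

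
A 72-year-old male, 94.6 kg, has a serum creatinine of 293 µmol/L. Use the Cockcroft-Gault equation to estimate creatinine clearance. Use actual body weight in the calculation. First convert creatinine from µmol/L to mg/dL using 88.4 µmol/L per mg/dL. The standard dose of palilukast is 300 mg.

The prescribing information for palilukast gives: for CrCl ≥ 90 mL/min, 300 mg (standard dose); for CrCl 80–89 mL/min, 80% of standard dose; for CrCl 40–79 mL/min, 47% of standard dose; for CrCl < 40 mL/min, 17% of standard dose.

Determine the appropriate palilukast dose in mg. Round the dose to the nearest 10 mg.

50 mg

SCr = 293 / 88.4 = 3.314 mg/dL
CrCl = (140 − 72) × 94.6 / (72 × 3.314) = 6432.8 / 238.61 ≈ 27.0 mL/min
CrCl ≈ 27 mL/min → bracket < 40 mL/min.
17% of 300 mg = 51 mg → 50 mg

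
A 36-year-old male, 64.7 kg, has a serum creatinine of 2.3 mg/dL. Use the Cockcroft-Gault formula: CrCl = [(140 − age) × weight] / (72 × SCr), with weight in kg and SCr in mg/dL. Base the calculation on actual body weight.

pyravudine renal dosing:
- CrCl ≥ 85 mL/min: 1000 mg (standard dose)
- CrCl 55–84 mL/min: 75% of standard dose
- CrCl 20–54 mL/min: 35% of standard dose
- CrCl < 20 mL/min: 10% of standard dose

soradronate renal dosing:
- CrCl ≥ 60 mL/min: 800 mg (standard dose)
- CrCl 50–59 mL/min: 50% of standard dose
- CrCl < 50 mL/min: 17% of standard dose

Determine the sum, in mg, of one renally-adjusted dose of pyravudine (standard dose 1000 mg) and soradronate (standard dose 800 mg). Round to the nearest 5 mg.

CrCl = (140 − 36) × 64.7 / (72 × 2.3) = 6728.8 / 165.60 ≈ 40.6 mL/min
CrCl ≈ 41 mL/min.
pyravudine: 20–54 mL/min → 35% of 1000 mg = 350 mg.
soradronate: < 50 mL/min → 17% of 800 mg = 136 mg.
Total = 350 + 136 = 486 mg.

485 mg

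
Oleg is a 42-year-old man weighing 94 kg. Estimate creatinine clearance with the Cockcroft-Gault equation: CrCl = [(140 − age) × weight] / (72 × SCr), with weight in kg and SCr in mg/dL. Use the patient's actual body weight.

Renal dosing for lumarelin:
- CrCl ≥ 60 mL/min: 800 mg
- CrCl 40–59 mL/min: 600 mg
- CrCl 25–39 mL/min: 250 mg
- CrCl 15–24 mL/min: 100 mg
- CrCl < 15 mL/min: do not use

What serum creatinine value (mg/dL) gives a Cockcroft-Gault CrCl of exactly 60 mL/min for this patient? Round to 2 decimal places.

Standard dose requires CrCl ≥ 60 mL/min.
Set (140 − 42) × 94 / (72 × SCr) = 60
SCr = (140 − 42) × 94 / (72 × 60) = 2.132 mg/dL

2.13 mg/dL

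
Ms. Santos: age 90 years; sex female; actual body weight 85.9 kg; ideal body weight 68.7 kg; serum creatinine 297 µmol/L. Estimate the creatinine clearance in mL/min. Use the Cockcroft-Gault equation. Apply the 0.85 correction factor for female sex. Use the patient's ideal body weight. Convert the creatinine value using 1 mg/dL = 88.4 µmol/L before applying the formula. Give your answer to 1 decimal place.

12.1 mL/min

SCr = 297 / 88.4 = 3.36 mg/dL
CrCl = (140 − 90) × 68.7 / (72 × 3.36) × 0.85 = 3435.0 / 241.92 × 0.85 ≈ 12.1 mL/min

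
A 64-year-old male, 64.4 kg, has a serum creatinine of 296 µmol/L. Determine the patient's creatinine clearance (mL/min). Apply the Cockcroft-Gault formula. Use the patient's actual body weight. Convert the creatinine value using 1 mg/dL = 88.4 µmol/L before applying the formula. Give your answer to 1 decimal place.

20.3 mL/min

SCr = 296 / 88.4 = 3.348 mg/dL
CrCl = (140 − 64) × 64.4 / (72 × 3.348) = 4894.4 / 241.06 ≈ 20.3 mL/min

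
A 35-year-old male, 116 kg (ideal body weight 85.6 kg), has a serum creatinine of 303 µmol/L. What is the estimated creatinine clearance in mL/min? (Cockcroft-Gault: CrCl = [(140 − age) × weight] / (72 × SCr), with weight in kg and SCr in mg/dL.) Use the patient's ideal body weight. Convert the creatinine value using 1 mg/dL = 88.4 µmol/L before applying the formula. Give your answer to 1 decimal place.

SCr = 303 / 88.4 = 3.428 mg/dL
CrCl = (140 − 35) × 85.6 / (72 × 3.428) = 8988.0 / 246.82 ≈ 36.4 mL/min

36.4 mL/min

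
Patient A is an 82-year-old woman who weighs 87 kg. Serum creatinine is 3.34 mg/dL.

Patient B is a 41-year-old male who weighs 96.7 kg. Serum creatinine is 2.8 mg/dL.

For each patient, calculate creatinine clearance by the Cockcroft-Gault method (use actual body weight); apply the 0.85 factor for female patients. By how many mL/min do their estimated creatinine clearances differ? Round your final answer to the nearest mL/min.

30 mL/min

Patient A: CrCl = (140 − 82) × 87 / (72 × 3.34) × 0.85 = 5046.0 / 240.48 × 0.85 ≈ 17.8 mL/min
Patient B: CrCl = (140 − 41) × 96.7 / (72 × 2.8) = 9573.3 / 201.60 ≈ 47.5 mL/min
|17.8 − 47.5| = 29.7 mL/min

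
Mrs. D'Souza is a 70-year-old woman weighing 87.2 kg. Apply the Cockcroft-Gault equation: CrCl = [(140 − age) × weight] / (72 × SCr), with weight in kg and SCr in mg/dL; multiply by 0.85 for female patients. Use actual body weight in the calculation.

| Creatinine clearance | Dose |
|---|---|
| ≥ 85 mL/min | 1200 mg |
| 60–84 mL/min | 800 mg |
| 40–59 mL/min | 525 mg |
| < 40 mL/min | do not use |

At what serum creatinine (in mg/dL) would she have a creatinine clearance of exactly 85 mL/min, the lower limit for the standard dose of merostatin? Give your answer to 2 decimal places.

Standard dose requires CrCl ≥ 85 mL/min.
Set (140 − 70) × 87.2 × 0.85 / (72 × SCr) = 85
SCr = (140 − 70) × 87.2 × 0.85 / (72 × 85) = 0.848 mg/dL

0.85 mg/dL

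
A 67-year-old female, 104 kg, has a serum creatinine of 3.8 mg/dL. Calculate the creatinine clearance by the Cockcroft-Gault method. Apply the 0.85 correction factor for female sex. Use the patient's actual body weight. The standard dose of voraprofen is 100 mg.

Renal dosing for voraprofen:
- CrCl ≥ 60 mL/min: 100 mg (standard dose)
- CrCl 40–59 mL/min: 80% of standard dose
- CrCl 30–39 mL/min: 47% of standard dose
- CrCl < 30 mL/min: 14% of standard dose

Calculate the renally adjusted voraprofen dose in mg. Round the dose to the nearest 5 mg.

15 mg

CrCl = (140 − 67) × 104 / (72 × 3.8) × 0.85 = 7592.0 / 273.60 × 0.85 ≈ 23.6 mL/min
CrCl ≈ 24 mL/min → bracket < 30 mL/min.
14% of 100 mg = 14 mg → 15 mg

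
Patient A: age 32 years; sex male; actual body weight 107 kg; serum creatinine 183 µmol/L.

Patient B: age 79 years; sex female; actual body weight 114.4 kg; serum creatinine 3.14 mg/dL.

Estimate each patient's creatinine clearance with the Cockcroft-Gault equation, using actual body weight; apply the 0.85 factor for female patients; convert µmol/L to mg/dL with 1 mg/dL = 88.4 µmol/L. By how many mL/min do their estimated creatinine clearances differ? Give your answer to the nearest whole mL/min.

Patient A: SCr = 183 / 88.4 = 2.07 mg/dL
Patient A: CrCl = (140 − 32) × 107 / (72 × 2.07) = 11556.0 / 149.04 ≈ 77.5 mL/min
Patient B: CrCl = (140 − 79) × 114.4 / (72 × 3.14) × 0.85 = 6978.4 / 226.08 × 0.85 ≈ 26.2 mL/min
|77.5 − 26.2| = 51.3 mL/min

51 mL/min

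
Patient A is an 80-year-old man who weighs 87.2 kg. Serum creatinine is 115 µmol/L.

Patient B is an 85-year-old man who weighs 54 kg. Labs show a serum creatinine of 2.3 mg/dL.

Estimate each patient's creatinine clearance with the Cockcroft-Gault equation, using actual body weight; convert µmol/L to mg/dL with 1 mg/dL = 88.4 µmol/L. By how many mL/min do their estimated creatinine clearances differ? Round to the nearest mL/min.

Patient A: SCr = 115 / 88.4 = 1.301 mg/dL
Patient A: CrCl = (140 − 80) × 87.2 / (72 × 1.301) = 5232.0 / 93.67 ≈ 55.9 mL/min
Patient B: CrCl = (140 − 85) × 54 / (72 × 2.3) = 2970.0 / 165.60 ≈ 17.9 mL/min
|55.9 − 17.9| = 38.0 mL/min

38 mL/min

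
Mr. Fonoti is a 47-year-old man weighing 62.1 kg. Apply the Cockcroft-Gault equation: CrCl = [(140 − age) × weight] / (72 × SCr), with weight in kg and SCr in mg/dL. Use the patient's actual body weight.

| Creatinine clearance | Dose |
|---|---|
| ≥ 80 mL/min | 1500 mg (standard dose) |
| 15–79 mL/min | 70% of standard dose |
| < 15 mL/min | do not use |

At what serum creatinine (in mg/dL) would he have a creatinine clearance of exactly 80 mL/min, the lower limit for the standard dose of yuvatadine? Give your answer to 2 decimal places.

Standard dose requires CrCl ≥ 80 mL/min.
Set (140 − 47) × 62.1 / (72 × SCr) = 80
SCr = (140 − 47) × 62.1 / (72 × 80) = 1.003 mg/dL

1.00 mg/dL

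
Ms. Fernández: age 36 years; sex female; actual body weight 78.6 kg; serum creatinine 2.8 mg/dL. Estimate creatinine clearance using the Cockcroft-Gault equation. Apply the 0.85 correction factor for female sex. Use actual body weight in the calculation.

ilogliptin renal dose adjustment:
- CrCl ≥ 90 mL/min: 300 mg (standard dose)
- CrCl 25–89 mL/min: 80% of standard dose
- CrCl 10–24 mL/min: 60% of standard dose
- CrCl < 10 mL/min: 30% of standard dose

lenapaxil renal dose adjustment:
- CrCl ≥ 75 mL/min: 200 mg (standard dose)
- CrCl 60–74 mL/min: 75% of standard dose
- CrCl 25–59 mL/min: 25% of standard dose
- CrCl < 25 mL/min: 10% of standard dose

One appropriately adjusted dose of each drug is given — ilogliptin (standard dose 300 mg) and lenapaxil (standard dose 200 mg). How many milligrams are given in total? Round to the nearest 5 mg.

290 mg

CrCl = (140 − 36) × 78.6 / (72 × 2.8) × 0.85 = 8174.4 / 201.60 × 0.85 ≈ 34.5 mL/min
CrCl ≈ 34 mL/min.
ilogliptin: 25–89 mL/min → 80% of 300 mg = 240 mg.
lenapaxil: 25–59 mL/min → 25% of 200 mg = 50 mg.
Total = 240 + 50 = 290 mg.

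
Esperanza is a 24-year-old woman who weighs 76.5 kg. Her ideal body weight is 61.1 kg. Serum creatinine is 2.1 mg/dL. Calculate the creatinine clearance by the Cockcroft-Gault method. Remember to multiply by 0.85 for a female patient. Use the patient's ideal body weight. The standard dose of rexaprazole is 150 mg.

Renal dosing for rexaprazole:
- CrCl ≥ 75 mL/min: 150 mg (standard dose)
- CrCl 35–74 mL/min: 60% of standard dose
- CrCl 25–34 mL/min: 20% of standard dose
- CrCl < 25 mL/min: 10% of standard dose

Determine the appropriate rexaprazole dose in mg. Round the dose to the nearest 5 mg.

90 mg

CrCl = (140 − 24) × 61.1 / (72 × 2.1) × 0.85 = 7087.6 / 151.20 × 0.85 ≈ 39.8 mL/min
CrCl ≈ 40 mL/min → bracket 35–74 mL/min.
60% of 150 mg = 90 mg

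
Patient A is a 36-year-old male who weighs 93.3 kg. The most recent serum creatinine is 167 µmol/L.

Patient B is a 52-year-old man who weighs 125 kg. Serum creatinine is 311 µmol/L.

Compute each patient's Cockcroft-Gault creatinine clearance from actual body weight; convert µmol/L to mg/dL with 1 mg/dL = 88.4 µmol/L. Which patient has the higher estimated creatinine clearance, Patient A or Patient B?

Patient A

Patient A: SCr = 167 / 88.4 = 1.889 mg/dL
Patient A: CrCl = (140 − 36) × 93.3 / (72 × 1.889) = 9703.2 / 136.01 ≈ 71.3 mL/min
Patient B: SCr = 311 / 88.4 = 3.518 mg/dL
Patient B: CrCl = (140 − 52) × 125 / (72 × 3.518) = 11000.0 / 253.30 ≈ 43.4 mL/min
71.3 vs 43.4 mL/min → Patient A is higher.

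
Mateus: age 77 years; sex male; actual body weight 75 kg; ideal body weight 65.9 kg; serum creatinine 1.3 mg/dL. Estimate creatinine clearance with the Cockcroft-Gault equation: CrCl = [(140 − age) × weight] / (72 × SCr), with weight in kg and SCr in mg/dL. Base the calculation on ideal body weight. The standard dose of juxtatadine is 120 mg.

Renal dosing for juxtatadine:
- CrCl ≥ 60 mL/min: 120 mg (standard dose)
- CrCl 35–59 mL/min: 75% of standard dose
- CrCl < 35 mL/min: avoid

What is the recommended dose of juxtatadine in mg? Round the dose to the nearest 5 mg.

90 mg

CrCl = (140 − 77) × 65.9 / (72 × 1.3) = 4151.7 / 93.60 ≈ 44.4 mL/min
CrCl ≈ 44 mL/min → bracket 35–59 mL/min.
75% of 120 mg = 90 mg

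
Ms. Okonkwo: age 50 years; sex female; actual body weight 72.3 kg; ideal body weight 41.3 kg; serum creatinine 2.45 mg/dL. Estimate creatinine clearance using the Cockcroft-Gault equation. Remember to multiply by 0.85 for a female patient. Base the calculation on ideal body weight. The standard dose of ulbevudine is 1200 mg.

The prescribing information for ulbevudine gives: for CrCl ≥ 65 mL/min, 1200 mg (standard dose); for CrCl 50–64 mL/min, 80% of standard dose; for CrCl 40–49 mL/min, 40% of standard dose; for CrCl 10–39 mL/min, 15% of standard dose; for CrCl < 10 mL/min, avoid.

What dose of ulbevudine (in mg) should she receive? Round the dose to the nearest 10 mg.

CrCl = (140 − 50) × 41.3 / (72 × 2.45) × 0.85 = 3717.0 / 176.40 × 0.85 ≈ 17.9 mL/min
CrCl ≈ 18 mL/min → bracket 10–39 mL/min.
15% of 1200 mg = 180 mg

180 mg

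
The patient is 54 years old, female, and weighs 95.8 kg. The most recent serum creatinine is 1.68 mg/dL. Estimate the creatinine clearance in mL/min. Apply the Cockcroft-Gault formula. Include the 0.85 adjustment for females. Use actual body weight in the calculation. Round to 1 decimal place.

57.9 mL/min

CrCl = (140 − 54) × 95.8 / (72 × 1.68) × 0.85 = 8238.8 / 120.96 × 0.85 ≈ 57.9 mL/min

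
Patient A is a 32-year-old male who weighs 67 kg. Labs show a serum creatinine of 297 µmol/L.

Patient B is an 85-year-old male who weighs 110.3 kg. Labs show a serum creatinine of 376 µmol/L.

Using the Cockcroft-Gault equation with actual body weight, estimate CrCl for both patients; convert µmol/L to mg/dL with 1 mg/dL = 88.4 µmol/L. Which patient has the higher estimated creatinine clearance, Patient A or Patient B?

Patient A: SCr = 297 / 88.4 = 3.36 mg/dL
Patient A: CrCl = (140 − 32) × 67 / (72 × 3.36) = 7236.0 / 241.92 ≈ 29.9 mL/min
Patient B: SCr = 376 / 88.4 = 4.253 mg/dL
Patient B: CrCl = (140 − 85) × 110.3 / (72 × 4.253) = 6066.5 / 306.22 ≈ 19.8 mL/min
29.9 vs 19.8 mL/min → Patient A is higher.

Patient A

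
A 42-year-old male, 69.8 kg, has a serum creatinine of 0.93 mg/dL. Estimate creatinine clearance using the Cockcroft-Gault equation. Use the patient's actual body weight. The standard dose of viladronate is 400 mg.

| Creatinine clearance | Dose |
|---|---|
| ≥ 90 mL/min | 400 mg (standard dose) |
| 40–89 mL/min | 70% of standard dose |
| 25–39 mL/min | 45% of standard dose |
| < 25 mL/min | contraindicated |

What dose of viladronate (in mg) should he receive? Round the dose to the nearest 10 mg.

400 mg

CrCl = (140 − 42) × 69.8 / (72 × 0.93) = 6840.4 / 66.96 ≈ 102.2 mL/min
CrCl ≈ 102 mL/min → bracket ≥ 90 mL/min.
100% of 400 mg = 400 mg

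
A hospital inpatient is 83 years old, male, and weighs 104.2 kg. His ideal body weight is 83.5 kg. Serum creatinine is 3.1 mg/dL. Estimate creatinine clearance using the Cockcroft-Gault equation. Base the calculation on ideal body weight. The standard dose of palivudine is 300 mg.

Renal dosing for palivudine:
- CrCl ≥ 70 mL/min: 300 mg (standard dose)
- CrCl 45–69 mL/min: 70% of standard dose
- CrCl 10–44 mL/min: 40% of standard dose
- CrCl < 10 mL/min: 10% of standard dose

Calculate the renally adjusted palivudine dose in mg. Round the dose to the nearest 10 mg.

120 mg

CrCl = (140 − 83) × 83.5 / (72 × 3.1) = 4759.5 / 223.20 ≈ 21.3 mL/min
CrCl ≈ 21 mL/min → bracket 10–44 mL/min.
40% of 300 mg = 120 mg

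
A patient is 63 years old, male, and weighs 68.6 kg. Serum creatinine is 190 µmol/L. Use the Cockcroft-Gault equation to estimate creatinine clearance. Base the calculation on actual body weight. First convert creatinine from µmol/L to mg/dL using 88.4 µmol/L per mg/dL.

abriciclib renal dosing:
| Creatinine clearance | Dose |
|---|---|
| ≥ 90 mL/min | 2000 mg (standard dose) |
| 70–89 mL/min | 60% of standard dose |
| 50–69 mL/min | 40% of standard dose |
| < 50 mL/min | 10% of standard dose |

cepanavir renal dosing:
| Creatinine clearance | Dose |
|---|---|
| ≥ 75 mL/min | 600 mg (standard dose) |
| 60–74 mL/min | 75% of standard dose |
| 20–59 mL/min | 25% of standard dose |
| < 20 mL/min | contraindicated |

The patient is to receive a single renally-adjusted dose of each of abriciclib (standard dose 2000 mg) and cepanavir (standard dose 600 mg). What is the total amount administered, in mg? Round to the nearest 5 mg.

SCr = 190 / 88.4 = 2.149 mg/dL
CrCl = (140 − 63) × 68.6 / (72 × 2.149) = 5282.2 / 154.73 ≈ 34.1 mL/min
CrCl ≈ 34 mL/min.
abriciclib: < 50 mL/min → 10% of 2000 mg = 200 mg.
cepanavir: 20–59 mL/min → 25% of 600 mg = 150 mg.
Total = 200 + 150 = 350 mg.

350 mg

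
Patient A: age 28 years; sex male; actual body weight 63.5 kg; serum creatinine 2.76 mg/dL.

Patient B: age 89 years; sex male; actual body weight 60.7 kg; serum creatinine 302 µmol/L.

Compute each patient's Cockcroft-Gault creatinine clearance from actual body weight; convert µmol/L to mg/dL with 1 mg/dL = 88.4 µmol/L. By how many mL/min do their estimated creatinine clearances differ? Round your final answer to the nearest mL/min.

23 mL/min

Patient A: CrCl = (140 − 28) × 63.5 / (72 × 2.76) = 7112.0 / 198.72 ≈ 35.8 mL/min
Patient B: SCr = 302 / 88.4 = 3.416 mg/dL
Patient B: CrCl = (140 − 89) × 60.7 / (72 × 3.416) = 3095.7 / 245.95 ≈ 12.6 mL/min
|35.8 − 12.6| = 23.2 mL/min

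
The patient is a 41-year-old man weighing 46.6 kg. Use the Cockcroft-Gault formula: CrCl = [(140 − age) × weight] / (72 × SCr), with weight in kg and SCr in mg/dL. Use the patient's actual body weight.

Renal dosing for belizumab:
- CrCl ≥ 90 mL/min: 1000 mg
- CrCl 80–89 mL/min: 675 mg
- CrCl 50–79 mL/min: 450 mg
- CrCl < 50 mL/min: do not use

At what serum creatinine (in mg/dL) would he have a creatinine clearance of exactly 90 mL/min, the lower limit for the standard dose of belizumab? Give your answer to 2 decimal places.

0.71 mg/dL

Standard dose requires CrCl ≥ 90 mL/min.
Set (140 − 41) × 46.6 / (72 × SCr) = 90
SCr = (140 − 41) × 46.6 / (72 × 90) = 0.712 mg/dL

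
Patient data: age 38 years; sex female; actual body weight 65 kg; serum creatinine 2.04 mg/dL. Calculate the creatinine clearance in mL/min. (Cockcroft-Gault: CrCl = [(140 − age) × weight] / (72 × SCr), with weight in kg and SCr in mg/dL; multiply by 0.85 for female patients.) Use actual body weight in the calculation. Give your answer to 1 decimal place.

CrCl = (140 − 38) × 65 / (72 × 2.04) × 0.85 = 6630.0 / 146.88 × 0.85 ≈ 38.4 mL/min

38.4 mL/min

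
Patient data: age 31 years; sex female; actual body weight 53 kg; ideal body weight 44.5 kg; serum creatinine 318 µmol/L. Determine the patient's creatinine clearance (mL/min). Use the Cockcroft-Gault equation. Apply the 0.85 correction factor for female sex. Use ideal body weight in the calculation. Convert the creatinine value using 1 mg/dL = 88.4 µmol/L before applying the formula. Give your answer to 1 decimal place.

SCr = 318 / 88.4 = 3.597 mg/dL
CrCl = (140 − 31) × 44.5 / (72 × 3.597) × 0.85 = 4850.5 / 258.98 × 0.85 ≈ 15.9 mL/min

15.9 mL/min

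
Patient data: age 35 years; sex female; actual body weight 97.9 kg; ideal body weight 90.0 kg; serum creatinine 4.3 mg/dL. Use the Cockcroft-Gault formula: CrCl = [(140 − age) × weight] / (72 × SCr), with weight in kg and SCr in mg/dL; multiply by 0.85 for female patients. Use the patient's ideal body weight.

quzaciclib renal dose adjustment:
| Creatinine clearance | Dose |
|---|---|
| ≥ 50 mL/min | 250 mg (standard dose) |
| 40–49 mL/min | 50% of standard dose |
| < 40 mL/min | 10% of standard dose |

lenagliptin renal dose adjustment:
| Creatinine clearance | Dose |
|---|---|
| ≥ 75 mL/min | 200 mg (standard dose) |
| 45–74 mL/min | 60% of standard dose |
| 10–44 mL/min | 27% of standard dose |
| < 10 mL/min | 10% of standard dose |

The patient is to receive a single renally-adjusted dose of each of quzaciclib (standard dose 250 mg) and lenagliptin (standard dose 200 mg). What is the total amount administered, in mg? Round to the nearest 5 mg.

80 mg

CrCl = (140 − 35) × 90 / (72 × 4.3) × 0.85 = 9450.0 / 309.60 × 0.85 ≈ 25.9 mL/min
CrCl ≈ 26 mL/min.
quzaciclib: < 40 mL/min → 10% of 250 mg = 25 mg.
lenagliptin: 10–44 mL/min → 27% of 200 mg = 54 mg.
Total = 25 + 54 = 79 mg.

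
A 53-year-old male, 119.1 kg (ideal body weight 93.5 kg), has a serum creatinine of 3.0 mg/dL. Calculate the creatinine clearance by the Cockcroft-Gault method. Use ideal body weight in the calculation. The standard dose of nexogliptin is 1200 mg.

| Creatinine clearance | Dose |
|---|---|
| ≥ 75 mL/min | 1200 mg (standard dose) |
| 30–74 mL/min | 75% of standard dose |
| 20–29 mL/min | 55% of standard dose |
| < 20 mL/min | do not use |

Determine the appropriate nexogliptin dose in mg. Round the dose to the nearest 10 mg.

CrCl = (140 − 53) × 93.5 / (72 × 3) = 8134.5 / 216.00 ≈ 37.7 mL/min
CrCl ≈ 38 mL/min → bracket 30–74 mL/min.
75% of 1200 mg = 900 mg

900 mg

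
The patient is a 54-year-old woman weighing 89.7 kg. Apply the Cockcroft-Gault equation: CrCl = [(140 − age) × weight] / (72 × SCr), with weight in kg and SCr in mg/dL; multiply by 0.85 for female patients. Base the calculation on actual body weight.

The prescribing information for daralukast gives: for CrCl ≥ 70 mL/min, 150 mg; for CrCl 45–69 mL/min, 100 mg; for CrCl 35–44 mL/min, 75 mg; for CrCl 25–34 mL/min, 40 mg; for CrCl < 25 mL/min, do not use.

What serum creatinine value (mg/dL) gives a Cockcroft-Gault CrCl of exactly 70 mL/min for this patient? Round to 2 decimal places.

Standard dose requires CrCl ≥ 70 mL/min.
Set (140 − 54) × 89.7 × 0.85 / (72 × SCr) = 70
SCr = (140 − 54) × 89.7 × 0.85 / (72 × 70) = 1.301 mg/dL

1.30 mg/dL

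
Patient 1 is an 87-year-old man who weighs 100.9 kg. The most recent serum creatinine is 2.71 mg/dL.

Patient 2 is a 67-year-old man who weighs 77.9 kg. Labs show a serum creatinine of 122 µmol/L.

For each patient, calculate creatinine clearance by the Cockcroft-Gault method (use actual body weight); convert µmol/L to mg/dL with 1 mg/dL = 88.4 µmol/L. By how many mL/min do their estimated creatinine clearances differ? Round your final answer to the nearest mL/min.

Patient 1: CrCl = (140 − 87) × 100.9 / (72 × 2.71) = 5347.7 / 195.12 ≈ 27.4 mL/min
Patient 2: SCr = 122 / 88.4 = 1.38 mg/dL
Patient 2: CrCl = (140 − 67) × 77.9 / (72 × 1.38) = 5686.7 / 99.36 ≈ 57.2 mL/min
|27.4 − 57.2| = 29.8 mL/min

30 mL/min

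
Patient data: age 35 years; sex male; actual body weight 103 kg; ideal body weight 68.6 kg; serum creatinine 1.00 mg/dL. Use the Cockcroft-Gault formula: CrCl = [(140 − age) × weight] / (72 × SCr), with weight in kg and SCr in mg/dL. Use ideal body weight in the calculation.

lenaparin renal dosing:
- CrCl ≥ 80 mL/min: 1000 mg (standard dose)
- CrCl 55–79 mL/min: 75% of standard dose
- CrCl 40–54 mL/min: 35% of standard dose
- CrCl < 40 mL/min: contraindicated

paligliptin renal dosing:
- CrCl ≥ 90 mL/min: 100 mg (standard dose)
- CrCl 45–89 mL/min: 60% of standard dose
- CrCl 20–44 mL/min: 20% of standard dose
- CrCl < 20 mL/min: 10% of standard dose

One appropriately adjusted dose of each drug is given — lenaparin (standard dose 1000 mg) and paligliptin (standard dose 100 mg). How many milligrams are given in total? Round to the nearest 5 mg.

CrCl = (140 − 35) × 68.6 / (72 × 1) = 7203.0 / 72.00 ≈ 100.0 mL/min
CrCl ≈ 100 mL/min.
lenaparin: ≥ 80 mL/min → 100% of 1000 mg = 1000 mg.
paligliptin: ≥ 90 mL/min → 100% of 100 mg = 100 mg.
Total = 1000 + 100 = 1100 mg.

1100 mg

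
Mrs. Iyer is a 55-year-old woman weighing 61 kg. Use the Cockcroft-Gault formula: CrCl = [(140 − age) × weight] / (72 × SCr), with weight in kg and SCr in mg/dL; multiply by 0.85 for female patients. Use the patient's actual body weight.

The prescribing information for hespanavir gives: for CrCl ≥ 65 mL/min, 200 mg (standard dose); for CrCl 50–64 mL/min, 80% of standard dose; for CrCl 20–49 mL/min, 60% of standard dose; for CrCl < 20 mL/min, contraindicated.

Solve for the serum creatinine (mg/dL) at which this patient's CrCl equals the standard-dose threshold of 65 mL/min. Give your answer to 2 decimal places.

Standard dose requires CrCl ≥ 65 mL/min.
Set (140 − 55) × 61 × 0.85 / (72 × SCr) = 65
SCr = (140 − 55) × 61 × 0.85 / (72 × 65) = 0.942 mg/dL

0.94 mg/dL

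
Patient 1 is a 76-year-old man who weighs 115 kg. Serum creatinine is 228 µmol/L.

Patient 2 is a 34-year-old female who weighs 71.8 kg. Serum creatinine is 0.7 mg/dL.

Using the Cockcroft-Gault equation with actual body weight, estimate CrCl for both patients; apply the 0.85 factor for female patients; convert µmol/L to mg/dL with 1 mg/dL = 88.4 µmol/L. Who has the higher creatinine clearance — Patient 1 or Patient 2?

Patient 1: SCr = 228 / 88.4 = 2.579 mg/dL
Patient 1: CrCl = (140 − 76) × 115 / (72 × 2.579) = 7360.0 / 185.69 ≈ 39.6 mL/min
Patient 2: CrCl = (140 − 34) × 71.8 / (72 × 0.7) × 0.85 = 7610.8 / 50.40 × 0.85 ≈ 128.4 mL/min
39.6 vs 128.4 mL/min → Patient 2 is higher.

Patient 2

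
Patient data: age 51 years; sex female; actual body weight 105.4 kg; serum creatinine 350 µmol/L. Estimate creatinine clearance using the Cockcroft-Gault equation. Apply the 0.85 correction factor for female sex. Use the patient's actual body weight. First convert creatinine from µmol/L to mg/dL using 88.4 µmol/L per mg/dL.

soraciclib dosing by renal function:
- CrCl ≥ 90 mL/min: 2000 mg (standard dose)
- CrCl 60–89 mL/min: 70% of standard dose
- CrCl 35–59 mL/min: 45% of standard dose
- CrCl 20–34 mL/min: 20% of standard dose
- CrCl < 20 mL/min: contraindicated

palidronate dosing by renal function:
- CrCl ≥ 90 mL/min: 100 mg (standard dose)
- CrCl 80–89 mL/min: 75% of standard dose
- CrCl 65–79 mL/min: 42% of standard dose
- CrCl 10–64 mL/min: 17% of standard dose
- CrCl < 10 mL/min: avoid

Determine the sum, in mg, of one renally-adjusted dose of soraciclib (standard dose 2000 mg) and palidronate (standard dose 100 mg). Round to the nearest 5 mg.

415 mg

SCr = 350 / 88.4 = 3.959 mg/dL
CrCl = (140 − 51) × 105.4 / (72 × 3.959) × 0.85 = 9380.6 / 285.05 × 0.85 ≈ 28.0 mL/min
CrCl ≈ 28 mL/min.
soraciclib: 20–34 mL/min → 20% of 2000 mg = 400 mg.
palidronate: 10–64 mL/min → 17% of 100 mg = 17 mg.
Total = 400 + 17 = 417 mg.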